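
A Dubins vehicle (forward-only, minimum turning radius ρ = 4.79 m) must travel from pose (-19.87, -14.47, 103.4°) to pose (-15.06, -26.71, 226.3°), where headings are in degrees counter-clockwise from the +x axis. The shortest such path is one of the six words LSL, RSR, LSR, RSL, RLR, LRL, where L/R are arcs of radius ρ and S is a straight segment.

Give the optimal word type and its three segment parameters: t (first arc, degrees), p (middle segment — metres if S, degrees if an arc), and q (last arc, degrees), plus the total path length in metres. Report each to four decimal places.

RSR: t = 211.6586°, p = 10.5731 m, q = 25.4414°, L = 30.3949 m

Let ψ = atan2(Δy, Δx) = atan2(-12.24, 4.81) = -68.5465° be the start→goal bearing.
Normalize: d = |goal − start| / ρ = 13.151186/4.79 = 2.745550, α = (θ_start − ψ) mod 360° = 171.9465° = 3.001032 rad, β = (θ_goal − ψ) mod 360° = 294.8465° = 5.146042 rad.
Common terms: sin α = 0.140098, cos α = -0.990138, sin β = -0.907437, cos β = 0.420188, cos(α−β) = -0.543174, d² = 7.538047. Work in radians in the unit-radius frame; every candidate has L = ρ·(t + p + q).
LSL: p² = 2 + d² − 2cos(α−β) + 2d(sin α − sin β) = 16.376517; p = √p² = 4.046791; φ = atan2(cos β − cos α, d + sin α − sin β) = 0.355975 rad; t = (φ − α) mod 2π = 3.638129 rad, q = (β − φ) mod 2π = 4.790066 rad → L = 4.79·(3.638129 + 4.046791 + 4.790066) = 4.79·12.474986 = 59.755182 m
RSR: p² = 2 + d² − 2cos(α−β) + 2d(sin β − sin α) = 4.872274; p = √p² = 2.207323; φ = atan2(cos α − cos β, d − sin α + sin β) = -0.693107 rad; t = (α − φ) mod 2π = 3.694139 rad, q = (φ − β) mod 2π = 0.444036 rad → L = 4.79·(3.694139 + 2.207323 + 0.444036) = 4.79·6.345499 = 30.394938 m
LSR: p² = d² − 2 + 2cos(α−β) + 2d(sin α + sin β) = 0.238163; p = √p² = 0.488020; φ = atan2(−cos α − cos β, d + sin α + sin β) − atan2(−2, p) = 1.611980 rad; t = (φ − α) mod 2π = 4.894133 rad, q = (φ − β) mod 2π = 2.749123 rad → L = 4.79·(4.894133 + 0.488020 + 2.749123) = 4.79·8.131276 = 38.948812 m
RSL: p² = d² − 2 + 2cos(α−β) − 2d(sin α + sin β) = 8.665232; p = √p² = 2.943677; φ = atan2(cos α + cos β, d − sin α − sin β) − atan2(2, p) = -0.757625 rad; t = (α − φ) mod 2π = 3.758657 rad, q = (β − φ) mod 2π = 5.903667 rad → L = 4.79·(3.758657 + 2.943677 + 5.903667) = 4.79·12.606001 = 60.382745 m
RLR: c = (6 − d² + 2cos(α−β) + 2d(sin α − sin β))/8 = 0.390966; p = 2π − arccos c = 5.114070 rad; φ = atan2(cos α − cos β, d − sin α + sin β) = -0.693107 rad; t = (α − φ + p/2) mod 2π = 6.251174 rad, q = (α − β − t + p) mod 2π = 3.001071 rad → L = 4.79·(6.251174 + 5.114070 + 3.001071) = 4.79·14.366315 = 68.814648 m
LRL: c = (6 − d² + 2cos(α−β) − 2d(sin α − sin β))/8 = -1.047065, |c| > 1 → infeasible
Shortest: RSR with L = 30.394938 m ≈ 30.3949 m
Convert RSR to answer units (arcs ×180/π): t = 3.694139·180/π = 211.6586°, p = ρ·p = 4.79·2.207323 = 10.5731 m, q = 0.444036·180/π = 25.4414°, L = 30.3949 m.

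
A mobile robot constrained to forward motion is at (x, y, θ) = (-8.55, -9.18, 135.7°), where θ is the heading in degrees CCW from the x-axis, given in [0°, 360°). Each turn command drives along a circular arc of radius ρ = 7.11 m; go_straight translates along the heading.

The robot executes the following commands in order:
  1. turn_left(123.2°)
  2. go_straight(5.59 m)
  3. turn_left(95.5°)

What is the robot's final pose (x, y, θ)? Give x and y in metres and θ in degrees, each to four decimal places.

set_pose: (x, y, θ) = (-8.5500, -9.1800, 135.7000°), ρ = 7.11
turn_left(123.2°): centre at ρ to the left, rotate +123.2° → (-20.4927, -12.8997, 258.9000°)
go_straight(5.59): x += 5.59·cos θ, y += 5.59·sin θ → (-21.5689, -18.3852, 258.9000°)
turn_left(95.5°): centre at ρ to the left, rotate +95.5° → (-15.2857, -26.8301, 354.4000°)

(-15.2857, -26.8301, 354.4000°)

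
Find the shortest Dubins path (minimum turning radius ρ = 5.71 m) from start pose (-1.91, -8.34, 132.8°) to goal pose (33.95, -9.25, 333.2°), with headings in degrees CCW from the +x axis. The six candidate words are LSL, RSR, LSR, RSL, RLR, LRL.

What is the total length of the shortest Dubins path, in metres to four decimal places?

Let ψ = atan2(Δy, Δx) = atan2(-0.91, 35.86) = -1.4537° be the start→goal bearing.
Normalize: d = |goal − start| / ρ = 35.871544/5.71 = 6.282232, α = (θ_start − ψ) mod 360° = 134.2537° = 2.343168 rad, β = (θ_goal − ψ) mod 360° = 334.6537° = 5.840808 rad.
Common terms: sin α = 0.716257, cos α = -0.697836, sin β = -0.428089, cos β = 0.903737, cos(α−β) = -0.937282, d² = 39.466438. Work in radians in the unit-radius frame; every candidate has L = ρ·(t + p + q).
LSL: p² = 2 + d² − 2cos(α−β) + 2d(sin α − sin β) = 57.719103; p = √p² = 7.597309; φ = atan2(cos β − cos α, d + sin α − sin β) = 0.212401 rad; t = (φ − α) mod 2π = 4.152418 rad, q = (β − φ) mod 2π = 5.628407 rad → L = 5.71·(4.152418 + 7.597309 + 5.628407) = 5.71·17.378134 = 99.229145 m
RSR: p² = 2 + d² − 2cos(α−β) + 2d(sin β − sin α) = 28.962902; p = √p² = 5.381719; φ = atan2(cos α − cos β, d − sin α + sin β) = -0.302173 rad; t = (α − φ) mod 2π = 2.645341 rad, q = (φ − β) mod 2π = 0.140205 rad → L = 5.71·(2.645341 + 5.381719 + 0.140205) = 5.71·8.167265 = 46.635081 m
LSR: p² = d² − 2 + 2cos(α−β) + 2d(sin α + sin β) = 39.212556; p = √p² = 6.261993; φ = atan2(−cos α − cos β, d + sin α + sin β) − atan2(−2, p) = 0.277820 rad; t = (φ − α) mod 2π = 4.217837 rad, q = (φ − β) mod 2π = 0.720197 rad → L = 5.71·(4.217837 + 6.261993 + 0.720197) = 5.71·11.200026 = 63.952151 m
RSL: p² = d² − 2 + 2cos(α−β) − 2d(sin α + sin β) = 31.971193; p = √p² = 5.654307; φ = atan2(cos α + cos β, d − sin α − sin β) − atan2(2, p) = -0.305641 rad; t = (α − φ) mod 2π = 2.648809 rad, q = (β − φ) mod 2π = 6.146449 rad → L = 5.71·(2.648809 + 5.654307 + 6.146449) = 5.71·14.449566 = 82.507023 m
RLR: c = (6 − d² + 2cos(α−β) + 2d(sin α − sin β))/8 = -2.620363, |c| > 1 → infeasible
LRL: c = (6 − d² + 2cos(α−β) − 2d(sin α − sin β))/8 = -6.214888, |c| > 1 → infeasible
Shortest: RSR with L = 46.635081 m ≈ 46.6351 m

46.6351 m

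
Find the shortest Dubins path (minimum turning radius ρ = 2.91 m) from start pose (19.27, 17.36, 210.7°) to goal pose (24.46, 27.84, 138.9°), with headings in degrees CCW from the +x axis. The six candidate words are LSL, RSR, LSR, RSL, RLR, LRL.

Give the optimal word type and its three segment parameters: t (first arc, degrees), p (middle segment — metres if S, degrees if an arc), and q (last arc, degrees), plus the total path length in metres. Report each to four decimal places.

RSL: t = 211.1234°, p = 4.7198 m, q = 139.3234°, L = 22.5187 m

Let ψ = atan2(Δy, Δx) = atan2(10.48, 5.19) = 63.6541° be the start→goal bearing.
Normalize: d = |goal − start| / ρ = 11.694721/2.91 = 4.018804, α = (θ_start − ψ) mod 360° = 147.0459° = 2.566436 rad, β = (θ_goal − ψ) mod 360° = 75.2459° = 1.313290 rad.
Common terms: sin α = 0.543966, cos α = -0.839107, sin β = 0.967028, cos β = 0.254670, cos(α−β) = 0.312335, d² = 16.150789. Work in radians in the unit-radius frame; every candidate has L = ρ·(t + p + q).
LSL: p² = 2 + d² − 2cos(α−β) + 2d(sin α − sin β) = 14.125716; p = √p² = 3.758419; φ = atan2(cos β − cos α, d + sin α − sin β) = 0.295293 rad; t = (φ − α) mod 2π = 4.012043 rad, q = (β − φ) mod 2π = 1.017996 rad → L = 2.91·(4.012043 + 3.758419 + 1.017996) = 2.91·8.788458 = 25.574413 m
RSR: p² = 2 + d² − 2cos(α−β) + 2d(sin β − sin α) = 20.926524; p = √p² = 4.574552; φ = atan2(cos α − cos β, d − sin α + sin β) = -0.241439 rad; t = (α − φ) mod 2π = 2.807875 rad, q = (φ − β) mod 2π = 4.728456 rad → L = 2.91·(2.807875 + 4.574552 + 4.728456) = 2.91·12.110883 = 35.242671 m
LSR: p² = d² − 2 + 2cos(α−β) + 2d(sin α + sin β) = 26.920240; p = √p² = 5.188472; φ = atan2(−cos α − cos β, d + sin α + sin β) − atan2(−2, p) = 0.473216 rad; t = (φ − α) mod 2π = 4.189965 rad, q = (φ − β) mod 2π = 5.443112 rad → L = 2.91·(4.189965 + 5.188472 + 5.443112) = 2.91·14.821549 = 43.130706 m
RSL: p² = d² − 2 + 2cos(α−β) − 2d(sin α + sin β) = 2.630679; p = √p² = 1.621937; φ = atan2(cos α + cos β, d − sin α − sin β) − atan2(2, p) = -1.118363 rad; t = (α − φ) mod 2π = 3.684799 rad, q = (β − φ) mod 2π = 2.431653 rad → L = 2.91·(3.684799 + 1.621937 + 2.431653) = 2.91·7.738388 = 22.518710 m
RLR: c = (6 − d² + 2cos(α−β) + 2d(sin α − sin β))/8 = -1.615815, |c| > 1 → infeasible
LRL: c = (6 − d² + 2cos(α−β) − 2d(sin α − sin β))/8 = -0.765714; p = 2π − arccos c = 3.840238 rad; φ = atan2(cos β − cos α, d + sin α − sin β) = 0.295293 rad; t = (φ − α + p/2) mod 2π = 5.932162 rad, q = (β − α − t + p) mod 2π = 2.938115 rad → L = 2.91·(5.932162 + 3.840238 + 2.938115) = 2.91·12.710514 = 36.987596 m
Shortest: RSL with L = 22.518710 m ≈ 22.5187 m
Convert RSL to answer units (arcs ×180/π): t = 3.684799·180/π = 211.1234°, p = ρ·p = 2.91·1.621937 = 4.7198 m, q = 2.431653·180/π = 139.3234°, L = 22.5187 m.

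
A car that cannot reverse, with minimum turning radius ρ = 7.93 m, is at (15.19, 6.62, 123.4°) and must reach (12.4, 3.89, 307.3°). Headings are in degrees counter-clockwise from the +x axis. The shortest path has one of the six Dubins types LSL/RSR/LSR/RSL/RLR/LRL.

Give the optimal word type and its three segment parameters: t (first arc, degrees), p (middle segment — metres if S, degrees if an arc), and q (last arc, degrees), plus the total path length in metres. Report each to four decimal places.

Let ψ = atan2(Δy, Δx) = atan2(-2.73, -2.79) = -135.6228° be the start→goal bearing.
Normalize: d = |goal − start| / ρ = 3.903460/7.93 = 0.492240, α = (θ_start − ψ) mod 360° = 259.0228° = 4.520800 rad, β = (θ_goal − ψ) mod 360° = 82.9228° = 1.447275 rad.
Common terms: sin α = -0.981703, cos α = -0.190419, sin β = 0.992381, cos β = 0.123207, cos(α−β) = -0.997684, d² = 0.242300. Work in radians in the unit-radius frame; every candidate has L = ρ·(t + p + q).
LSL: p² = 2 + d² − 2cos(α−β) + 2d(sin α − sin β) = 2.294224; p = √p² = 1.514670; φ = atan2(cos β − cos α, d + sin α − sin β) = 2.933024 rad; t = (φ − α) mod 2π = 4.695410 rad, q = (β − φ) mod 2π = 4.797436 rad → L = 7.93·(4.695410 + 1.514670 + 4.797436) = 7.93·11.007515 = 87.289597 m
RSR: p² = 2 + d² − 2cos(α−β) + 2d(sin β − sin α) = 6.181113; p = √p² = 2.486184; φ = atan2(cos α − cos β, d − sin α + sin β) = -0.126485 rad; t = (α − φ) mod 2π = 4.647285 rad, q = (φ − β) mod 2π = 4.709425 rad → L = 7.93·(4.647285 + 2.486184 + 4.709425) = 7.93·11.842895 = 93.914153 m
LSR: p² = d² − 2 + 2cos(α−β) + 2d(sin α + sin β) = -3.742556 < 0 → infeasible
RSL: p² = d² − 2 + 2cos(α−β) − 2d(sin α + sin β) = -3.763581 < 0 → infeasible
RLR: c = (6 − d² + 2cos(α−β) + 2d(sin α − sin β))/8 = 0.227361; p = 2π − arccos c = 4.941756 rad; φ = atan2(cos α − cos β, d − sin α + sin β) = -0.126485 rad; t = (α − φ + p/2) mod 2π = 0.834977 rad, q = (α − β − t + p) mod 2π = 0.897118 rad → L = 7.93·(0.834977 + 4.941756 + 0.897118) = 7.93·6.673851 = 52.923638 m
LRL: c = (6 − d² + 2cos(α−β) − 2d(sin α − sin β))/8 = 0.713222; p = 2π − arccos c = 5.506473 rad; φ = atan2(cos β − cos α, d + sin α − sin β) = 2.933024 rad; t = (φ − α + p/2) mod 2π = 1.165461 rad, q = (β − α − t + p) mod 2π = 1.267487 rad → L = 7.93·(1.165461 + 5.506473 + 1.267487) = 7.93·7.939422 = 62.959613 m
Shortest: RLR with L = 52.923638 m ≈ 52.9236 m
Convert RLR to answer units (arcs ×180/π): t = 0.834977·180/π = 47.8407°, p = 4.941756·180/π = 283.1417°, q = 0.897118·180/π = 51.4011°, L = 52.9236 m.

RLR: t = 47.8407°, p = 283.1417°, q = 51.4011°, L = 52.9236 m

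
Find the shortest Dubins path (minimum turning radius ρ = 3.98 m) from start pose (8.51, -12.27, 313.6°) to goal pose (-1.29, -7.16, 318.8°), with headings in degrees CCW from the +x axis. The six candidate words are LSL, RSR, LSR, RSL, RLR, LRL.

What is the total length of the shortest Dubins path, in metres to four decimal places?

35.3519 m

Let ψ = atan2(Δy, Δx) = atan2(5.11, -9.80) = 152.4612° be the start→goal bearing.
Normalize: d = |goal − start| / ρ = 11.052244/3.98 = 2.776946, α = (θ_start − ψ) mod 360° = 161.1388° = 2.812403 rad, β = (θ_goal − ψ) mod 360° = 166.3388° = 2.903160 rad.
Common terms: sin α = 0.323276, cos α = -0.946305, sin β = 0.236180, cos β = -0.971709, cos(α−β) = 0.995884, d² = 7.711428. Work in radians in the unit-radius frame; every candidate has L = ρ·(t + p + q).
LSL: p² = 2 + d² − 2cos(α−β) + 2d(sin α − sin β) = 8.203383; p = √p² = 2.864155; φ = atan2(cos β − cos α, d + sin α − sin β) = -0.008870 rad; t = (φ − α) mod 2π = 3.461912 rad, q = (β − φ) mod 2π = 2.912030 rad → L = 3.98·(3.461912 + 2.864155 + 2.912030) = 3.98·9.238097 = 36.767628 m
RSR: p² = 2 + d² − 2cos(α−β) + 2d(sin β − sin α) = 7.235934; p = √p² = 2.689969; φ = atan2(cos α − cos β, d − sin α + sin β) = 0.009444 rad; t = (α − φ) mod 2π = 2.802959 rad, q = (φ − β) mod 2π = 3.389470 rad → L = 3.98·(2.802959 + 2.689969 + 3.389470) = 3.98·8.882397 = 35.351942 m
LSR: p² = d² − 2 + 2cos(α−β) + 2d(sin α + sin β) = 10.810355; p = √p² = 3.287910; φ = atan2(−cos α − cos β, d + sin α + sin β) − atan2(−2, p) = 1.068232 rad; t = (φ − α) mod 2π = 4.539015 rad, q = (φ − β) mod 2π = 4.448258 rad → L = 3.98·(4.539015 + 3.287910 + 4.448258) = 3.98·12.275183 = 48.855227 m
RSL: p² = d² − 2 + 2cos(α−β) − 2d(sin α + sin β) = 4.596038; p = √p² = 2.143837; φ = atan2(cos α + cos β, d − sin α − sin β) − atan2(2, p) = -1.463810 rad; t = (α − φ) mod 2π = 4.276213 rad, q = (β − φ) mod 2π = 4.366970 rad → L = 3.98·(4.276213 + 2.143837 + 4.366970) = 3.98·10.787020 = 42.932338 m
RLR: c = (6 − d² + 2cos(α−β) + 2d(sin α − sin β))/8 = 0.095508; p = 2π − arccos c = 4.808043 rad; φ = atan2(cos α − cos β, d − sin α + sin β) = 0.009444 rad; t = (α − φ + p/2) mod 2π = 5.206980 rad, q = (α − β − t + p) mod 2π = 5.793491 rad → L = 3.98·(5.206980 + 4.808043 + 5.793491) = 3.98·15.808514 = 62.917886 m
LRL: c = (6 − d² + 2cos(α−β) − 2d(sin α − sin β))/8 = -0.025423; p = 2π − arccos c = 4.686963 rad; φ = atan2(cos β − cos α, d + sin α − sin β) = -0.008870 rad; t = (φ − α + p/2) mod 2π = 5.805394 rad, q = (β − α − t + p) mod 2π = 5.255512 rad → L = 3.98·(5.805394 + 4.686963 + 5.255512) = 3.98·15.747869 = 62.676519 m
Shortest: RSR with L = 35.351942 m ≈ 35.3519 m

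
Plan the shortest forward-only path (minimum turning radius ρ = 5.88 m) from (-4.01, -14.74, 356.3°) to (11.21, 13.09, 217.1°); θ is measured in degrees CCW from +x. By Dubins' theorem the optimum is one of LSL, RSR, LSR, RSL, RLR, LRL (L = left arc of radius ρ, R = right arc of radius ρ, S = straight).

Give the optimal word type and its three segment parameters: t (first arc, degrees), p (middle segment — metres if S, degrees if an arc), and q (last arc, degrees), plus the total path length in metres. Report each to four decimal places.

LSL: t = 46.9092°, p = 25.2277 m, q = 173.8908°, L = 47.8873 m

Let ψ = atan2(Δy, Δx) = atan2(27.83, 15.22) = 61.3261° be the start→goal bearing.
Normalize: d = |goal − start| / ρ = 31.719983/5.88 = 5.394555, α = (θ_start − ψ) mod 360° = 294.9739° = 5.148266 rad, β = (θ_goal − ψ) mod 360° = 155.7739° = 2.718767 rad.
Common terms: sin α = -0.906500, cos α = 0.422205, sin β = 0.410339, cos β = -0.911933, cos(α−β) = -0.756995, d² = 29.101222. Work in radians in the unit-radius frame; every candidate has L = ρ·(t + p + q).
LSL: p² = 2 + d² − 2cos(α−β) + 2d(sin α − sin β) = 18.407692; p = √p² = 4.290419; φ = atan2(cos β − cos α, d + sin α − sin β) = -0.316200 rad; t = (φ − α) mod 2π = 0.818719 rad, q = (β − φ) mod 2π = 3.034968 rad → L = 5.88·(0.818719 + 4.290419 + 3.034968) = 5.88·8.144106 = 47.887341 m
RSR: p² = 2 + d² − 2cos(α−β) + 2d(sin β − sin α) = 46.822732; p = √p² = 6.842714; φ = atan2(cos α − cos β, d − sin α + sin β) = 0.196229 rad; t = (α − φ) mod 2π = 4.952037 rad, q = (φ − β) mod 2π = 3.760647 rad → L = 5.88·(4.952037 + 6.842714 + 3.760647) = 5.88·15.555397 = 91.465737 m
LSR: p² = d² − 2 + 2cos(α−β) + 2d(sin α + sin β) = 20.234090; p = √p² = 4.498232; φ = atan2(−cos α − cos β, d + sin α + sin β) − atan2(−2, p) = 0.518016 rad; t = (φ − α) mod 2π = 1.652936 rad, q = (φ − β) mod 2π = 4.082434 rad → L = 5.88·(1.652936 + 4.498232 + 4.082434) = 5.88·10.233602 = 60.173582 m
RSL: p² = d² − 2 + 2cos(α−β) − 2d(sin α + sin β) = 30.940374; p = √p² = 5.562407; φ = atan2(cos α + cos β, d − sin α − sin β) − atan2(2, p) = -0.428108 rad; t = (α − φ) mod 2π = 5.576373 rad, q = (β − φ) mod 2π = 3.146875 rad → L = 5.88·(5.576373 + 5.562407 + 3.146875) = 5.88·14.285656 = 83.999655 m
RLR: c = (6 − d² + 2cos(α−β) + 2d(sin α − sin β))/8 = -4.852842, |c| > 1 → infeasible
LRL: c = (6 − d² + 2cos(α−β) − 2d(sin α − sin β))/8 = -1.300962, |c| > 1 → infeasible
Shortest: LSL with L = 47.887341 m ≈ 47.8873 m
Convert LSL to answer units (arcs ×180/π): t = 0.818719·180/π = 46.9092°, p = ρ·p = 5.88·4.290419 = 25.2277 m, q = 3.034968·180/π = 173.8908°, L = 47.8873 m.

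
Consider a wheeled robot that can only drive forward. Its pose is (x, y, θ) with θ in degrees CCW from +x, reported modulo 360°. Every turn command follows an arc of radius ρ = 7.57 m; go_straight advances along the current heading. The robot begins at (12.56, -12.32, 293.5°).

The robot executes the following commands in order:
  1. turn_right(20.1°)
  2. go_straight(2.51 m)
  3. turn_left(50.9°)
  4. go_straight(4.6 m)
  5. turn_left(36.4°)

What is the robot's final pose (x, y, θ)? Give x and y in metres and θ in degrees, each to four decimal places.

set_pose: (x, y, θ) = (12.5600, -12.3200, 293.5000°), ρ = 7.57
turn_right(20.1°): centre at ρ to the right, rotate −20.1° → (13.1745, -14.8896, 273.4000°)
go_straight(2.51): x += 2.51·cos θ, y += 2.51·sin θ → (13.3234, -17.3952, 273.4000°)
turn_left(50.9°): centre at ρ to the left, rotate +50.9° → (16.4627, -23.0937, 324.3000°)
go_straight(4.6): x += 4.6·cos θ, y += 4.6·sin θ → (20.1982, -25.7780, 324.3000°)
turn_left(36.4°): centre at ρ to the left, rotate +36.4° → (24.7081, -27.1999, 360.7000° ≡ 0.7000°)

(24.7081, -27.1999, 0.7000°)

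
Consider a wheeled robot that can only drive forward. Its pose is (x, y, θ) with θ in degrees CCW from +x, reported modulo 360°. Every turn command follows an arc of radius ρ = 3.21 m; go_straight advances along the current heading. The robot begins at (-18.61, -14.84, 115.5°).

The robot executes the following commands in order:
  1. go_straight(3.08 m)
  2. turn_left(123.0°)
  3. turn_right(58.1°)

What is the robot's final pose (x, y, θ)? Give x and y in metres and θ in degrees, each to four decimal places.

set_pose: (x, y, θ) = (-18.6100, -14.8400, 115.5000°), ρ = 3.21
go_straight(3.08): x += 3.08·cos θ, y += 3.08·sin θ → (-19.9360, -12.0600, 115.5000°)
turn_left(123.0°): centre at ρ to the left, rotate +123.0° → (-25.5702, -11.7648, 238.5000°)
turn_right(58.1°): centre at ρ to the right, rotate −58.1° → (-28.2848, -13.2975, 180.4000°)

(-28.2848, -13.2975, 180.4000°)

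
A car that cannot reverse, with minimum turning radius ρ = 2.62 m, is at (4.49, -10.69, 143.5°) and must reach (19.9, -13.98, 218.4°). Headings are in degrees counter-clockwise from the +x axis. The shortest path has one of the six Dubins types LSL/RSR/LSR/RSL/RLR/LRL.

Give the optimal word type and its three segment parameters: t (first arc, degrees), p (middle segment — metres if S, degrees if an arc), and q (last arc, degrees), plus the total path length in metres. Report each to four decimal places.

RSR: t = 158.7942°, p = 12.6730 m, q = 126.3058°, L = 25.7099 m

Let ψ = atan2(Δy, Δx) = atan2(-3.29, 15.41) = -12.0516° be the start→goal bearing.
Normalize: d = |goal − start| / ρ = 15.757290/2.62 = 6.014233, α = (θ_start − ψ) mod 360° = 155.5516° = 2.714887 rad, β = (θ_goal − ψ) mod 360° = 230.4516° = 4.022139 rad.
Common terms: sin α = 0.413874, cos α = -0.910334, sin β = -0.771087, cos β = -0.636730, cos(α−β) = 0.260505, d² = 36.170998. Work in radians in the unit-radius frame; every candidate has L = ρ·(t + p + q).
LSL: p² = 2 + d² − 2cos(α−β) + 2d(sin α − sin β) = 51.903248; p = √p² = 7.204391; φ = atan2(cos β − cos α, d + sin α − sin β) = 0.037987 rad; t = (φ − α) mod 2π = 3.606285 rad, q = (β − φ) mod 2π = 3.984152 rad → L = 2.62·(3.606285 + 7.204391 + 3.984152) = 2.62·14.794828 = 38.762449 m
RSR: p² = 2 + d² − 2cos(α−β) + 2d(sin β − sin α) = 23.396731; p = √p² = 4.837017; φ = atan2(cos α − cos β, d − sin α + sin β) = -0.056595 rad; t = (α − φ) mod 2π = 2.771482 rad, q = (φ − β) mod 2π = 2.204452 rad → L = 2.62·(2.771482 + 4.837017 + 2.204452) = 2.62·9.812950 = 25.709930 m
LSR: p² = d² − 2 + 2cos(α−β) + 2d(sin α + sin β) = 30.395283; p = √p² = 5.513192; φ = atan2(−cos α − cos β, d + sin α + sin β) − atan2(−2, p) = 0.614952 rad; t = (φ − α) mod 2π = 4.183250 rad, q = (φ − β) mod 2π = 2.875998 rad → L = 2.62·(4.183250 + 5.513192 + 2.875998) = 2.62·12.572440 = 32.939793 m
RSL: p² = d² − 2 + 2cos(α−β) − 2d(sin α + sin β) = 38.988731; p = √p² = 6.244096; φ = atan2(cos α + cos β, d − sin α − sin β) − atan2(2, p) = -0.548180 rad; t = (α − φ) mod 2π = 3.263067 rad, q = (β − φ) mod 2π = 4.570319 rad → L = 2.62·(3.263067 + 6.244096 + 4.570319) = 2.62·14.077481 = 36.883001 m
RLR: c = (6 − d² + 2cos(α−β) + 2d(sin α − sin β))/8 = -1.924591, |c| > 1 → infeasible
LRL: c = (6 − d² + 2cos(α−β) − 2d(sin α − sin β))/8 = -5.487906, |c| > 1 → infeasible
Shortest: RSR with L = 25.709930 m ≈ 25.7099 m
Convert RSR to answer units (arcs ×180/π): t = 2.771482·180/π = 158.7942°, p = ρ·p = 2.62·4.837017 = 12.6730 m, q = 2.204452·180/π = 126.3058°, L = 25.7099 m.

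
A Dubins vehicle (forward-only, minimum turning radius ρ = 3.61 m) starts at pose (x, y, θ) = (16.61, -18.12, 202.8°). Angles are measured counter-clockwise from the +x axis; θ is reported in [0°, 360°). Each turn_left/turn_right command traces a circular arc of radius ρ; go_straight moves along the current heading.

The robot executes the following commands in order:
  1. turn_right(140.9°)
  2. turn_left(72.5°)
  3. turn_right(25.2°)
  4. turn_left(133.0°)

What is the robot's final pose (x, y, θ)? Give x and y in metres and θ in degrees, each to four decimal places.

set_pose: (x, y, θ) = (16.6100, -18.1200, 202.8000°), ρ = 3.61
turn_right(140.9°): centre at ρ to the right, rotate −140.9° → (12.0266, -13.0917, 61.9000°)
turn_left(72.5°): centre at ρ to the left, rotate +72.5° → (11.4214, -8.8656, 134.4000°)
turn_right(25.2°): centre at ρ to the right, rotate −25.2° → (10.5914, -7.5270, 109.2000°)
turn_left(133.0°): centre at ρ to the left, rotate +133.0° → (3.9889, -7.0306, 242.2000°)

(3.9889, -7.0306, 242.2000°)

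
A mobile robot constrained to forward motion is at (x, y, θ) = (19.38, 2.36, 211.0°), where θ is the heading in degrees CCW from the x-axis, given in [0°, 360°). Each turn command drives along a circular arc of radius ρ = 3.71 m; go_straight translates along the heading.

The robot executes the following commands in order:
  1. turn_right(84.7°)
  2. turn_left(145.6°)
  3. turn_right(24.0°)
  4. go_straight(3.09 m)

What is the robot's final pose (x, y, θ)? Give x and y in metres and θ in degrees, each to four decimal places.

(6.3482, -3.3574, 247.9000°)

set_pose: (x, y, θ) = (19.3800, 2.3600, 211.0000°), ρ = 3.71
turn_right(84.7°): centre at ρ to the right, rotate −84.7° → (14.4792, 3.3437, 126.3000°)
turn_left(145.6°): centre at ρ to the left, rotate +145.6° → (7.7813, 1.0243, 271.9000°)
turn_right(24.0°): centre at ρ to the right, rotate −24.0° → (7.5107, -0.4945, 247.9000°)
go_straight(3.09): x += 3.09·cos θ, y += 3.09·sin θ → (6.3482, -3.3574, 247.9000°)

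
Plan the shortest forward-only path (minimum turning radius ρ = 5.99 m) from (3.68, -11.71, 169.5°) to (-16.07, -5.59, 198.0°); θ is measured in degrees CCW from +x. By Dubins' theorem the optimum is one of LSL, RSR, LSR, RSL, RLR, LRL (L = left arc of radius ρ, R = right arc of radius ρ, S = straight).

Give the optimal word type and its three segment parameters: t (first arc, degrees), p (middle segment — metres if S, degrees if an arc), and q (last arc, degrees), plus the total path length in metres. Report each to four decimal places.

RSL: t = 10.7582°, p = 15.7164 m, q = 39.2582°, L = 20.9454 m

Let ψ = atan2(Δy, Δx) = atan2(6.12, -19.75) = 162.7832° be the start→goal bearing.
Normalize: d = |goal − start| / ρ = 20.676482/5.99 = 3.451833, α = (θ_start − ψ) mod 360° = 6.7168° = 0.117231 rad, β = (θ_goal − ψ) mod 360° = 35.2168° = 0.614649 rad.
Common terms: sin α = 0.116962, cos α = 0.993136, sin β = 0.576672, cos β = 0.816976, cos(α−β) = 0.878817, d² = 11.915154. Work in radians in the unit-radius frame; every candidate has L = ρ·(t + p + q).
LSL: p² = 2 + d² − 2cos(α−β) + 2d(sin α − sin β) = 8.983835; p = √p² = 2.997305; φ = atan2(cos β − cos α, d + sin α − sin β) = -0.058807 rad; t = (φ − α) mod 2π = 6.107148 rad, q = (β − φ) mod 2π = 0.673456 rad → L = 5.99·(6.107148 + 2.997305 + 0.673456) = 5.99·9.777909 = 58.569674 m
RSR: p² = 2 + d² − 2cos(α−β) + 2d(sin β − sin α) = 15.331203; p = √p² = 3.915508; φ = atan2(cos α − cos β, d − sin α + sin β) = 0.045006 rad; t = (α − φ) mod 2π = 0.072225 rad, q = (φ − β) mod 2π = 5.713542 rad → L = 5.99·(0.072225 + 3.915508 + 5.713542) = 5.99·9.701275 = 58.110634 m
LSR: p² = d² − 2 + 2cos(α−β) + 2d(sin α + sin β) = 16.461409; p = √p² = 4.057266; φ = atan2(−cos α − cos β, d + sin α + sin β) − atan2(−2, p) = 0.046290 rad; t = (φ − α) mod 2π = 6.212245 rad, q = (φ − β) mod 2π = 5.714826 rad → L = 5.99·(6.212245 + 4.057266 + 5.714826) = 5.99·15.984338 = 95.746182 m
RSL: p² = d² − 2 + 2cos(α−β) − 2d(sin α + sin β) = 6.884167; p = √p² = 2.623770; φ = atan2(cos α + cos β, d − sin α − sin β) − atan2(2, p) = -0.070535 rad; t = (α − φ) mod 2π = 0.187766 rad, q = (β − φ) mod 2π = 0.685185 rad → L = 5.99·(0.187766 + 2.623770 + 0.685185) = 5.99·3.496720 = 20.945354 m
RLR: c = (6 − d² + 2cos(α−β) + 2d(sin α − sin β))/8 = -0.916400; p = 2π − arccos c = 3.553396 rad; φ = atan2(cos α − cos β, d − sin α + sin β) = 0.045006 rad; t = (α − φ + p/2) mod 2π = 1.848923 rad, q = (α − β − t + p) mod 2π = 1.207054 rad → L = 5.99·(1.848923 + 3.553396 + 1.207054) = 5.99·6.609374 = 39.590148 m
LRL: c = (6 − d² + 2cos(α−β) − 2d(sin α − sin β))/8 = -0.122979; p = 2π − arccos c = 4.589097 rad; φ = atan2(cos β − cos α, d + sin α − sin β) = -0.058807 rad; t = (φ − α + p/2) mod 2π = 2.118511 rad, q = (β − α − t + p) mod 2π = 2.968005 rad → L = 5.99·(2.118511 + 4.589097 + 2.968005) = 5.99·9.675614 = 57.956926 m
Shortest: RSL with L = 20.945354 m ≈ 20.9454 m
Convert RSL to answer units (arcs ×180/π): t = 0.187766·180/π = 10.7582°, p = ρ·p = 5.99·2.623770 = 15.7164 m, q = 0.685185·180/π = 39.2582°, L = 20.9454 m.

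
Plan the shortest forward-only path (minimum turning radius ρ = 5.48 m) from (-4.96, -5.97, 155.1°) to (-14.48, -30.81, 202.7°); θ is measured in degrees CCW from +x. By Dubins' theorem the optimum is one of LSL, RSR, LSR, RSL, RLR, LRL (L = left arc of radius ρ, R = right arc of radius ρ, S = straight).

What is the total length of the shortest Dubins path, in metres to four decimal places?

32.3325 m

Let ψ = atan2(Δy, Δx) = atan2(-24.84, -9.52) = -110.9695° be the start→goal bearing.
Normalize: d = |goal − start| / ρ = 26.601804/5.48 = 4.854344, α = (θ_start − ψ) mod 360° = 266.0695° = 4.643788 rad, β = (θ_goal − ψ) mod 360° = 313.6695° = 5.474565 rad.
Common terms: sin α = -0.997648, cos α = -0.068547, sin β = -0.723335, cos β = 0.690497, cos(α−β) = 0.674302, d² = 23.564654. Work in radians in the unit-radius frame; every candidate has L = ρ·(t + p + q).
LSL: p² = 2 + d² − 2cos(α−β) + 2d(sin α − sin β) = 21.552833; p = √p² = 4.642503; φ = atan2(cos β − cos α, d + sin α − sin β) = 0.164236 rad; t = (φ − α) mod 2π = 1.803633 rad, q = (β − φ) mod 2π = 5.310329 rad → L = 5.48·(1.803633 + 4.642503 + 5.310329) = 5.48·11.756465 = 64.425428 m
RSR: p² = 2 + d² − 2cos(α−β) + 2d(sin β − sin α) = 26.879266; p = √p² = 5.184522; φ = atan2(cos α − cos β, d − sin α + sin β) = -0.146934 rad; t = (α − φ) mod 2π = 4.790722 rad, q = (φ − β) mod 2π = 0.661686 rad → L = 5.48·(4.790722 + 5.184522 + 0.661686) = 5.48·10.636930 = 58.290379 m
LSR: p² = d² − 2 + 2cos(α−β) + 2d(sin α + sin β) = 6.204772; p = √p² = 2.490938; φ = atan2(−cos α − cos β, d + sin α + sin β) − atan2(−2, p) = 0.480567 rad; t = (φ − α) mod 2π = 2.119964 rad, q = (φ − β) mod 2π = 1.289187 rad → L = 5.48·(2.119964 + 2.490938 + 1.289187) = 5.48·5.900089 = 32.332489 m
RSL: p² = d² − 2 + 2cos(α−β) − 2d(sin α + sin β) = 39.621746; p = √p² = 6.294581; φ = atan2(cos α + cos β, d − sin α − sin β) − atan2(2, p) = -0.213338 rad; t = (α − φ) mod 2π = 4.857126 rad, q = (β − φ) mod 2π = 5.687903 rad → L = 5.48·(4.857126 + 6.294581 + 5.687903) = 5.48·16.839610 = 92.281062 m
RLR: c = (6 − d² + 2cos(α−β) + 2d(sin α − sin β))/8 = -2.359908, |c| > 1 → infeasible
LRL: c = (6 − d² + 2cos(α−β) − 2d(sin α − sin β))/8 = -1.694104, |c| > 1 → infeasible
Shortest: LSR with L = 32.332489 m ≈ 32.3325 m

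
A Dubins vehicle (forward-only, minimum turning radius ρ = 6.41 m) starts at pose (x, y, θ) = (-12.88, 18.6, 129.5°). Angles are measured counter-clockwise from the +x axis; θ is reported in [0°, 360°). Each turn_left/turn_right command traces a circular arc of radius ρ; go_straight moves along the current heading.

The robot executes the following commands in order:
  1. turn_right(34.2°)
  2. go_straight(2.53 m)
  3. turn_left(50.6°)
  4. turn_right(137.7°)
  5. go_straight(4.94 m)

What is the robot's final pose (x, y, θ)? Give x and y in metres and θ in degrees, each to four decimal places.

set_pose: (x, y, θ) = (-12.8800, 18.6000, 129.5000°), ρ = 6.41
turn_right(34.2°): centre at ρ to the right, rotate −34.2° → (-14.3165, 22.0852, 95.3000°)
go_straight(2.53): x += 2.53·cos θ, y += 2.53·sin θ → (-14.5502, 24.6043, 95.3000°)
turn_left(50.6°): centre at ρ to the left, rotate +50.6° → (-17.3391, 29.3201, 145.9000°)
turn_right(137.7°): centre at ρ to the right, rotate −137.7° → (-14.6596, 40.9725, 8.2000°)
go_straight(4.94): x += 4.94·cos θ, y += 4.94·sin θ → (-9.7701, 41.6770, 8.2000°)

(-9.7701, 41.6770, 8.2000°)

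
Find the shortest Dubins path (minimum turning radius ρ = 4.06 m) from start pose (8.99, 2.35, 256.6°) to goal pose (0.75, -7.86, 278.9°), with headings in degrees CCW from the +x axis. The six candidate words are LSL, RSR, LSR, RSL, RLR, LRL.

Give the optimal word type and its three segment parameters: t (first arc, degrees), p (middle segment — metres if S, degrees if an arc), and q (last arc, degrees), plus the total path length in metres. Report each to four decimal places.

Let ψ = atan2(Δy, Δx) = atan2(-10.21, -8.24) = -128.9053° be the start→goal bearing.
Normalize: d = |goal − start| / ρ = 13.120278/4.06 = 3.231596, α = (θ_start − ψ) mod 360° = 25.5053° = 0.445152 rad, β = (θ_goal − ψ) mod 360° = 47.8053° = 0.834360 rad.
Common terms: sin α = 0.430595, cos α = 0.902545, sin β = 0.740867, cos β = 0.671652, cos(α−β) = 0.925210, d² = 10.443210. Work in radians in the unit-radius frame; every candidate has L = ρ·(t + p + q).
LSL: p² = 2 + d² − 2cos(α−β) + 2d(sin α − sin β) = 8.587443; p = √p² = 2.930434; φ = atan2(cos β − cos α, d + sin α − sin β) = -0.078873 rad; t = (φ − α) mod 2π = 5.759160 rad, q = (β − φ) mod 2π = 0.913234 rad → L = 4.06·(5.759160 + 2.930434 + 0.913234) = 4.06·9.602828 = 38.987481 m
RSR: p² = 2 + d² − 2cos(α−β) + 2d(sin β − sin α) = 12.598138; p = √p² = 3.549386; φ = atan2(cos α − cos β, d − sin α + sin β) = 0.065098 rad; t = (α − φ) mod 2π = 0.380054 rad, q = (φ − β) mod 2π = 5.513923 rad → L = 4.06·(0.380054 + 3.549386 + 5.513923) = 4.06·9.443362 = 38.340052 m
LSR: p² = d² − 2 + 2cos(α−β) + 2d(sin α + sin β) = 17.865014; p = √p² = 4.226702; φ = atan2(−cos α − cos β, d + sin α + sin β) − atan2(−2, p) = 0.098603 rad; t = (φ − α) mod 2π = 5.936636 rad, q = (φ − β) mod 2π = 5.547427 rad → L = 4.06·(5.936636 + 4.226702 + 5.547427) = 4.06·15.710766 = 63.785709 m
RSL: p² = d² − 2 + 2cos(α−β) − 2d(sin α + sin β) = 2.722246; p = √p² = 1.649923; φ = atan2(cos α + cos β, d − sin α − sin β) − atan2(2, p) = -0.228540 rad; t = (α − φ) mod 2π = 0.673692 rad, q = (β − φ) mod 2π = 1.062900 rad → L = 4.06·(0.673692 + 1.649923 + 1.062900) = 4.06·3.386515 = 13.749252 m
RLR: c = (6 − d² + 2cos(α−β) + 2d(sin α − sin β))/8 = -0.574767; p = 2π − arccos c = 4.100069 rad; φ = atan2(cos α − cos β, d − sin α + sin β) = 0.065098 rad; t = (α − φ + p/2) mod 2π = 2.430089 rad, q = (α − β − t + p) mod 2π = 1.280772 rad → L = 4.06·(2.430089 + 4.100069 + 1.280772) = 4.06·7.810930 = 31.712376 m
LRL: c = (6 − d² + 2cos(α−β) − 2d(sin α − sin β))/8 = -0.073430; p = 2π − arccos c = 4.638892 rad; φ = atan2(cos β − cos α, d + sin α − sin β) = -0.078873 rad; t = (φ − α + p/2) mod 2π = 1.795421 rad, q = (β − α − t + p) mod 2π = 3.232680 rad → L = 4.06·(1.795421 + 4.638892 + 3.232680) = 4.06·9.666993 = 39.247993 m
Shortest: RSL with L = 13.749252 m ≈ 13.7493 m
Convert RSL to answer units (arcs ×180/π): t = 0.673692·180/π = 38.5997°, p = ρ·p = 4.06·1.649923 = 6.6987 m, q = 1.062900·180/π = 60.8997°, L = 13.7493 m.

RSL: t = 38.5997°, p = 6.6987 m, q = 60.8997°, L = 13.7493 m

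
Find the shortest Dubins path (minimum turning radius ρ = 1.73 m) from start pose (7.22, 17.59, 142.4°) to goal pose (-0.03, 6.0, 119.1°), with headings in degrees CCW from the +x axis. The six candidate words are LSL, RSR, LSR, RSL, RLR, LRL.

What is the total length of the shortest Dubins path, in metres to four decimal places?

17.8652 m

Let ψ = atan2(Δy, Δx) = atan2(-11.59, -7.25) = -122.0276° be the start→goal bearing.
Normalize: d = |goal − start| / ρ = 13.670794/1.73 = 7.902193, α = (θ_start − ψ) mod 360° = 264.4276° = 4.615132 rad, β = (θ_goal − ψ) mod 360° = 241.1276° = 4.208470 rad.
Common terms: sin α = -0.995274, cos α = -0.097104, sin β = -0.875697, cos β = -0.482861, cos(α−β) = 0.918446, d² = 62.444652. Work in radians in the unit-radius frame; every candidate has L = ρ·(t + p + q).
LSL: p² = 2 + d² − 2cos(α−β) + 2d(sin α − sin β) = 60.717917; p = √p² = 7.792170; φ = atan2(cos β − cos α, d + sin α − sin β) = -0.049526 rad; t = (φ − α) mod 2π = 1.618527 rad, q = (β − φ) mod 2π = 4.257996 rad → L = 1.73·(1.618527 + 7.792170 + 4.257996) = 1.73·13.668694 = 23.646840 m
RSR: p² = 2 + d² − 2cos(α−β) + 2d(sin β − sin α) = 64.497602; p = √p² = 8.031040; φ = atan2(cos α − cos β, d − sin α + sin β) = 0.048052 rad; t = (α − φ) mod 2π = 4.567080 rad, q = (φ − β) mod 2π = 2.122767 rad → L = 1.73·(4.567080 + 8.031040 + 2.122767) = 1.73·14.720887 = 25.467134 m
LSR: p² = d² − 2 + 2cos(α−β) + 2d(sin α + sin β) = 32.711990; p = √p² = 5.719440; φ = atan2(−cos α − cos β, d + sin α + sin β) − atan2(−2, p) = 0.432259 rad; t = (φ − α) mod 2π = 2.100313 rad, q = (φ − β) mod 2π = 2.506974 rad → L = 1.73·(2.100313 + 5.719440 + 2.506974) = 1.73·10.326726 = 17.865237 m
RSL: p² = d² − 2 + 2cos(α−β) − 2d(sin α + sin β) = 91.851100; p = √p² = 9.583898; φ = atan2(cos α + cos β, d − sin α − sin β) − atan2(2, p) = -0.265004 rad; t = (α − φ) mod 2π = 4.880136 rad, q = (β − φ) mod 2π = 4.473474 rad → L = 1.73·(4.880136 + 9.583898 + 4.473474) = 1.73·18.937508 = 32.761889 m
RLR: c = (6 − d² + 2cos(α−β) + 2d(sin α − sin β))/8 = -7.062200, |c| > 1 → infeasible
LRL: c = (6 − d² + 2cos(α−β) − 2d(sin α − sin β))/8 = -6.589740, |c| > 1 → infeasible
Shortest: LSR with L = 17.865237 m ≈ 17.8652 m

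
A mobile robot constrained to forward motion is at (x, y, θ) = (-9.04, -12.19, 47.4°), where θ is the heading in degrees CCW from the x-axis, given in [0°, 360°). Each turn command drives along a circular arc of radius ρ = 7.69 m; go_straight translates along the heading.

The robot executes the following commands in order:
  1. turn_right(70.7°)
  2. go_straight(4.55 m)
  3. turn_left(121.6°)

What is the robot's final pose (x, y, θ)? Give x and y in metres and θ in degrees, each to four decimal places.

(14.4925, -3.9591, 98.3000°)

set_pose: (x, y, θ) = (-9.0400, -12.1900, 47.4000°), ρ = 7.69
turn_right(70.7°): centre at ρ to the right, rotate −70.7° → (-0.3377, -10.3323, -23.3000° ≡ 336.7000°)
go_straight(4.55): x += 4.55·cos θ, y += 4.55·sin θ → (3.8413, -12.1321, 336.7000°)
turn_left(121.6°): centre at ρ to the left, rotate +121.6° → (14.4925, -3.9591, 458.3000° ≡ 98.3000°)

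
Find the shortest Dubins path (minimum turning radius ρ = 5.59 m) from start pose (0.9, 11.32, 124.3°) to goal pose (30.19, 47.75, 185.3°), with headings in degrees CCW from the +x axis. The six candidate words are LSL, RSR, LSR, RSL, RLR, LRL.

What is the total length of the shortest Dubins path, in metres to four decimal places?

Let ψ = atan2(Δy, Δx) = atan2(36.43, 29.29) = 51.2005° be the start→goal bearing.
Normalize: d = |goal − start| / ρ = 46.744508/5.59 = 8.362166, α = (θ_start − ψ) mod 360° = 73.0995° = 1.275828 rad, β = (θ_goal − ψ) mod 360° = 134.0995° = 2.340479 rad.
Common terms: sin α = 0.956811, cos α = 0.290710, sin β = 0.718132, cos β = -0.695907, cos(α−β) = 0.484810, d² = 69.925819. Work in radians in the unit-radius frame; every candidate has L = ρ·(t + p + q).
LSL: p² = 2 + d² − 2cos(α−β) + 2d(sin α − sin β) = 74.947956; p = √p² = 8.657249; φ = atan2(cos β − cos α, d + sin α − sin β) = -0.114212 rad; t = (φ − α) mod 2π = 4.893145 rad, q = (β − φ) mod 2π = 2.454691 rad → L = 5.59·(4.893145 + 8.657249 + 2.454691) = 5.59·16.005085 = 89.468425 m
RSR: p² = 2 + d² − 2cos(α−β) + 2d(sin β − sin α) = 66.964445; p = √p² = 8.183181; φ = atan2(cos α − cos β, d − sin α + sin β) = 0.120860 rad; t = (α − φ) mod 2π = 1.154967 rad, q = (φ − β) mod 2π = 4.063567 rad → L = 5.59·(1.154967 + 8.183181 + 4.063567) = 5.59·13.401715 = 74.915587 m
LSR: p² = d² − 2 + 2cos(α−β) + 2d(sin α + sin β) = 96.907743; p = √p² = 9.844173; φ = atan2(−cos α − cos β, d + sin α + sin β) − atan2(−2, p) = 0.240786 rad; t = (φ − α) mod 2π = 5.248143 rad, q = (φ − β) mod 2π = 4.183492 rad → L = 5.59·(5.248143 + 9.844173 + 4.183492) = 5.59·19.275809 = 107.751771 m
RSL: p² = d² − 2 + 2cos(α−β) − 2d(sin α + sin β) = 40.883135; p = √p² = 6.393992; φ = atan2(cos α + cos β, d − sin α − sin β) − atan2(2, p) = -0.363671 rad; t = (α − φ) mod 2π = 1.639499 rad, q = (β − φ) mod 2π = 2.704150 rad → L = 5.59·(1.639499 + 6.393992 + 2.704150) = 5.59·10.737641 = 60.023412 m
RLR: c = (6 − d² + 2cos(α−β) + 2d(sin α − sin β))/8 = -7.370556, |c| > 1 → infeasible
LRL: c = (6 − d² + 2cos(α−β) − 2d(sin α − sin β))/8 = -8.368494, |c| > 1 → infeasible
Shortest: RSL with L = 60.023412 m ≈ 60.0234 m

60.0234 m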